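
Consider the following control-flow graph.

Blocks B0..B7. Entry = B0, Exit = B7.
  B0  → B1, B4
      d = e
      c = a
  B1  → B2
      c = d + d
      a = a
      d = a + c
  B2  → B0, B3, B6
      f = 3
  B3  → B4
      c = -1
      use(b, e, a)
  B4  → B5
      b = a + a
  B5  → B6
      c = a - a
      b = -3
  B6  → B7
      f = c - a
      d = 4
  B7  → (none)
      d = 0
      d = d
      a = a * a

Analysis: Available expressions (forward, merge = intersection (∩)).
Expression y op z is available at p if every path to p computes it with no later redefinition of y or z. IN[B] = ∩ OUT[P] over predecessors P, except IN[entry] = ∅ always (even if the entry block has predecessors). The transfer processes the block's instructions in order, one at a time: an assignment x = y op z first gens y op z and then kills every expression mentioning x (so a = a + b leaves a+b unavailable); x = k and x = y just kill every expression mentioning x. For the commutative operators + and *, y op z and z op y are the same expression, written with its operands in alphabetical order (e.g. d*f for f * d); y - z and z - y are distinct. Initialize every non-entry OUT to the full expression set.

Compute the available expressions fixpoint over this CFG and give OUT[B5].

Per-block solution:
  B0: | IN={} | OUT={}
  B1: | IN={} | OUT={a+c}
  B2: | IN={a+c} | OUT={a+c}
  B3: | IN={a+c} | OUT={}
  B4: | IN={} | OUT={a+a}
  B5: | IN={a+a} | OUT={a+a, a-a}
  B6: | IN={} | OUT={c-a}
  B7: | IN={c-a} | OUT={}

Merge at B5: IN[B5] = OUT[B4] = {a+a}
Applying B5's transfer function to that IN value gives OUT[B5] (row B5 above).

Answer: {a+a, a-a}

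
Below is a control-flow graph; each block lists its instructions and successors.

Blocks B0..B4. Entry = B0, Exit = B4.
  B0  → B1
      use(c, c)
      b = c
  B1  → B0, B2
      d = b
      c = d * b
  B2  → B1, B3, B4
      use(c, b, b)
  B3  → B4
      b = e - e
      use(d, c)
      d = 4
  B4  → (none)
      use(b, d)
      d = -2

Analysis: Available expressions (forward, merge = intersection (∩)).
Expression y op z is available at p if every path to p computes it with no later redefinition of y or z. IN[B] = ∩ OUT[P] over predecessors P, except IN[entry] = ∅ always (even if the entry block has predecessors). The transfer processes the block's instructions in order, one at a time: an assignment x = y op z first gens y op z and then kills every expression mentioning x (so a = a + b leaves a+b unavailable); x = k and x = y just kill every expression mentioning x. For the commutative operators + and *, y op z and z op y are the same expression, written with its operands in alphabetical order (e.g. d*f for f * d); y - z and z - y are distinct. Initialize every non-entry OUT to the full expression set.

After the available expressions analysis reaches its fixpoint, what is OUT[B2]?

Answer: {b*d}

Trace:
Fixpoint table:
  B0:  IN={}  OUT={}
  B1:  IN={}  OUT={b*d}
  B2:  IN={b*d}  OUT={b*d}
  B3:  IN={b*d}  OUT={e-e}
  B4:  IN={}  OUT={}

Merge at B2: IN[B2] = OUT[B1] = {b*d}
Applying B2's transfer function to that IN value gives OUT[B2] (row B2 above).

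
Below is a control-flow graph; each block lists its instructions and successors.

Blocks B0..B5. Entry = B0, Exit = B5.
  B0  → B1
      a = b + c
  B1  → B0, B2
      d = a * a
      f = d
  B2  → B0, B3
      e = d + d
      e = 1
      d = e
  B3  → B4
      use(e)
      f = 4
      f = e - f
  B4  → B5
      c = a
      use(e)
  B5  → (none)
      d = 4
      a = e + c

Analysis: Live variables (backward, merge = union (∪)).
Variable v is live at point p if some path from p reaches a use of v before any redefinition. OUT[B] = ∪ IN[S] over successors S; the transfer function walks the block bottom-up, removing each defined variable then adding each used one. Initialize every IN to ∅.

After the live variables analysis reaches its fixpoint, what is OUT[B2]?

Per-block solution:
  B0:   IN={b, c}   OUT={a, b, c}
  B1:   IN={a, b, c}   OUT={a, b, c, d}
  B2:   IN={a, b, c, d}   OUT={a, b, c, e}
  B3:   IN={a, e}   OUT={a, e}
  B4:   IN={a, e}   OUT={c, e}
  B5:   IN={c, e}   OUT={}

Merge at B2: OUT[B2] = IN[B0] ⊔ IN[B3] = {a, b, c, e}

Answer: {a, b, c, e}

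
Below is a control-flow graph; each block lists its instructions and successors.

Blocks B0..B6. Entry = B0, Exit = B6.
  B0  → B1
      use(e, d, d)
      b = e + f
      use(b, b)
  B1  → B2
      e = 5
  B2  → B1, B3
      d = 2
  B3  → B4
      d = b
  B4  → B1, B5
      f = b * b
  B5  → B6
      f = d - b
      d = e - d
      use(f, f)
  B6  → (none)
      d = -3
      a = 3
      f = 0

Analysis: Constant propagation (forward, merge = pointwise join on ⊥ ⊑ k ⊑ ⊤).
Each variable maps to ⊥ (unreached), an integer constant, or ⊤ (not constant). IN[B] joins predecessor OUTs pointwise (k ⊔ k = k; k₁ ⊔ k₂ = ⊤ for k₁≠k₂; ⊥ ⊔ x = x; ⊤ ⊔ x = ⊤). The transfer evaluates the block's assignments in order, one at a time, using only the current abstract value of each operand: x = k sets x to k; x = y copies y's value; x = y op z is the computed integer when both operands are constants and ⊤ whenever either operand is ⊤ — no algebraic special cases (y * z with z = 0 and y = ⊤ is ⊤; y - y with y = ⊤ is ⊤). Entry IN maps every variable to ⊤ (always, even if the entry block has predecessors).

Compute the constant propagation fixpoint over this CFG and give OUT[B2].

Answer: {a: ⊤, b: ⊤, c: ⊤, d: 2, e: 5, f: ⊤}

Trace:
Fixpoint table:
  B0:   IN=(all ⊤)   OUT=(all ⊤)
  B1:   IN=(all ⊤)   OUT={e:5; rest ⊤}
  B2:   IN={e:5; rest ⊤}   OUT={d:2, e:5; rest ⊤}
  B3:   IN={d:2, e:5; rest ⊤}   OUT={e:5; rest ⊤}
  B4:   IN={e:5; rest ⊤}   OUT={e:5; rest ⊤}
  B5:   IN={e:5; rest ⊤}   OUT={e:5; rest ⊤}
  B6:   IN={e:5; rest ⊤}   OUT={a:3, d:-3, e:5, f:0; rest ⊤}

Merge at B2: IN[B2] = OUT[B1] = {a: ⊤, b: ⊤, c: ⊤, d: ⊤, e: 5, f: ⊤}
Applying B2's transfer function to that IN value gives OUT[B2] (row B2 above).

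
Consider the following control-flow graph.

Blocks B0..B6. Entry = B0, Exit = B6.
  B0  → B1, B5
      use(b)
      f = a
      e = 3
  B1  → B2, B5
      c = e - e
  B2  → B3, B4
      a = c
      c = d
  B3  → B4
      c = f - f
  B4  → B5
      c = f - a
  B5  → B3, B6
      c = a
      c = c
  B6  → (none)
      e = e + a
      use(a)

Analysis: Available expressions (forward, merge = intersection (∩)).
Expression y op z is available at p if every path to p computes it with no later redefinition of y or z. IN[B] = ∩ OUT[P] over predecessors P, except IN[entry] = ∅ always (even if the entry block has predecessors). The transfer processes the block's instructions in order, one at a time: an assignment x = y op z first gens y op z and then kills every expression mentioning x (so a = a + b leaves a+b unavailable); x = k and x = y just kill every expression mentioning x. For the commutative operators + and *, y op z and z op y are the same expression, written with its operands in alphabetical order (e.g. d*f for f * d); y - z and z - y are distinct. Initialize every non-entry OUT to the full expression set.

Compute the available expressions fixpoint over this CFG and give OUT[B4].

Per-block solution:
  B0:   IN={}   OUT={}
  B1:   IN={}   OUT={e-e}
  B2:   IN={e-e}   OUT={e-e}
  B3:   IN={}   OUT={f-f}
  B4:   IN={}   OUT={f-a}
  B5:   IN={}   OUT={}
  B6:   IN={}   OUT={}

Merge at B4: IN[B4] = OUT[B2] ∩ OUT[B3] = {}
Applying B4's transfer function to that IN value gives OUT[B4] (row B4 above).

Answer: {f-a}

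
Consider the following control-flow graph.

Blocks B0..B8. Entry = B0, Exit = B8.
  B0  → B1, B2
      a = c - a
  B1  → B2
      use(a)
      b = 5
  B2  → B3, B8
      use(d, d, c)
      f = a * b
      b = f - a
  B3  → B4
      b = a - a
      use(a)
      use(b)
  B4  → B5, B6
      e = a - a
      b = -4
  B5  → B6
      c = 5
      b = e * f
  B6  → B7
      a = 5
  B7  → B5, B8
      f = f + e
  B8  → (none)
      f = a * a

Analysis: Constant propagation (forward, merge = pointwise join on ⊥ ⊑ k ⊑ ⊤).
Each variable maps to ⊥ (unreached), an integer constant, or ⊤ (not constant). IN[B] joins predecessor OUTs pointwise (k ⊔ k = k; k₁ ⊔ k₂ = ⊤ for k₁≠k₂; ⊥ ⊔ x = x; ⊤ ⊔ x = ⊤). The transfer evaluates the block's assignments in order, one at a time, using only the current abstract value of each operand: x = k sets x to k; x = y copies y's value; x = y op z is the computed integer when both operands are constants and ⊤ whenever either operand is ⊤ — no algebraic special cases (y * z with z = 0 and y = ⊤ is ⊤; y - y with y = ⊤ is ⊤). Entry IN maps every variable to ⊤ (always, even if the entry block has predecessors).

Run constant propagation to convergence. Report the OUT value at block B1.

Answer: {a: ⊤, b: 5, c: ⊤, d: ⊤, e: ⊤, f: ⊤}

Working:
Per-block solution:
  B0:  IN=(all ⊤)  OUT=(all ⊤)
  B1:  IN=(all ⊤)  OUT={b:5; rest ⊤}
  B2:  IN=(all ⊤)  OUT=(all ⊤)
  B3:  IN=(all ⊤)  OUT=(all ⊤)
  B4:  IN=(all ⊤)  OUT={b:-4; rest ⊤}
  B5:  IN=(all ⊤)  OUT={c:5; rest ⊤}
  B6:  IN=(all ⊤)  OUT={a:5; rest ⊤}
  B7:  IN={a:5; rest ⊤}  OUT={a:5; rest ⊤}
  B8:  IN=(all ⊤)  OUT=(all ⊤)

Merge at B1: IN[B1] = OUT[B0] = {a: ⊤, b: ⊤, c: ⊤, d: ⊤, e: ⊤, f: ⊤}
Applying B1's transfer function to that IN value gives OUT[B1] (row B1 above).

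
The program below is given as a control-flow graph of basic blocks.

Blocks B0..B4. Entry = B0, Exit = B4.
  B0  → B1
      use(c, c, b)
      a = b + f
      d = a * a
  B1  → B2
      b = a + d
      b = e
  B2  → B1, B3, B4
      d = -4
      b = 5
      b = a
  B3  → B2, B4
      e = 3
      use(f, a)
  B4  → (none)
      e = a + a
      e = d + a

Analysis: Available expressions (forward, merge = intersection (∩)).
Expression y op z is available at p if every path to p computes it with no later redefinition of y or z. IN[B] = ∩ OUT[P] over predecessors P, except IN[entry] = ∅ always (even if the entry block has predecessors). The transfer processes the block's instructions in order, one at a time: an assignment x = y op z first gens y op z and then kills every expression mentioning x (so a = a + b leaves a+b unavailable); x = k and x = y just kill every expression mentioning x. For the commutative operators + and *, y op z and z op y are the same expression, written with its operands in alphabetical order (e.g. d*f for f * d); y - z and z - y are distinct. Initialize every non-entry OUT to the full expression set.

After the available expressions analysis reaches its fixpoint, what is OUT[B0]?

Answer: {a*a, b+f}

Working:
Per-block solution:
  B0:   IN={}   OUT={a*a, b+f}
  B1:   IN={a*a}   OUT={a*a, a+d}
  B2:   IN={a*a}   OUT={a*a}
  B3:   IN={a*a}   OUT={a*a}
  B4:   IN={a*a}   OUT={a*a, a+a, a+d}

B0 is the boundary node: IN[B0] = {}
Applying B0's transfer function to that IN value gives OUT[B0] (row B0 above).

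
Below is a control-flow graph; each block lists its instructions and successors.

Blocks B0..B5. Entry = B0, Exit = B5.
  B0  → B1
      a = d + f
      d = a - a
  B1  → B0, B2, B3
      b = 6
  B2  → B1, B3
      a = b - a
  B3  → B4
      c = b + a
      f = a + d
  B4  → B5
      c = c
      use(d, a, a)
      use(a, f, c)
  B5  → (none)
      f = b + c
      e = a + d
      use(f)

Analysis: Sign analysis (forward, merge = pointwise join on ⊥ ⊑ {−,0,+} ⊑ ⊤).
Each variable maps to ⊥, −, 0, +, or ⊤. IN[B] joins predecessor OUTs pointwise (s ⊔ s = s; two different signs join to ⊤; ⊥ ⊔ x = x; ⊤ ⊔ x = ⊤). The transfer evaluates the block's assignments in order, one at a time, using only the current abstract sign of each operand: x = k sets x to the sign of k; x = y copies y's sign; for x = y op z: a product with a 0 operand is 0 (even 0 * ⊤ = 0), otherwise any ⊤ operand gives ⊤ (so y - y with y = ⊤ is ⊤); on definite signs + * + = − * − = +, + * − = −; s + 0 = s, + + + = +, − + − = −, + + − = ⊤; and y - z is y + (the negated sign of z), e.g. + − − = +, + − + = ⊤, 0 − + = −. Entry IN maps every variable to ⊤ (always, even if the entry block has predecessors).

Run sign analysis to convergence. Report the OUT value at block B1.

Converged values:
  B0:  IN=(all ⊤)  OUT=(all ⊤)
  B1:  IN=(all ⊤)  OUT={b:+; rest ⊤}
  B2:  IN={b:+; rest ⊤}  OUT={b:+; rest ⊤}
  B3:  IN={b:+; rest ⊤}  OUT={b:+; rest ⊤}
  B4:  IN={b:+; rest ⊤}  OUT={b:+; rest ⊤}
  B5:  IN={b:+; rest ⊤}  OUT={b:+; rest ⊤}

Merge at B1: IN[B1] = OUT[B0] ⊔ OUT[B2] = {a: ⊤, b: ⊤, c: ⊤, d: ⊤, e: ⊤, f: ⊤}
Applying B1's transfer function to that IN value gives OUT[B1] (row B1 above).

Answer: {a: ⊤, b: +, c: ⊤, d: ⊤, e: ⊤, f: ⊤}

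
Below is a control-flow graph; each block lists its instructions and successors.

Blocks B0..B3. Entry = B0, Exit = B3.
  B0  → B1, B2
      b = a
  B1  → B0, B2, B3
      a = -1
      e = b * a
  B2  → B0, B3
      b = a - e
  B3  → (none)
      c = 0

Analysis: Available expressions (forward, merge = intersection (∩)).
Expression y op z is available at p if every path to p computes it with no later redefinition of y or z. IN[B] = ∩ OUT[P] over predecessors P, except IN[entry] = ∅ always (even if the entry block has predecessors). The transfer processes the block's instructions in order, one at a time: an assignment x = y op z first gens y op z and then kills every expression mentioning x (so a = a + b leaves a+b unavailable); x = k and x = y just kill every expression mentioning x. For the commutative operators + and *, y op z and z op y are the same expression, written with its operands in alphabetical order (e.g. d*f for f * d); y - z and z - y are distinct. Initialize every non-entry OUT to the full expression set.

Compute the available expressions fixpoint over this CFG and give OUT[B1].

Converged values:
  B0:  IN={}  OUT={}
  B1:  IN={}  OUT={a*b}
  B2:  IN={}  OUT={a-e}
  B3:  IN={}  OUT={}

Merge at B1: IN[B1] = OUT[B0] = {}
Applying B1's transfer function to that IN value gives OUT[B1] (row B1 above).

Answer: {a*b}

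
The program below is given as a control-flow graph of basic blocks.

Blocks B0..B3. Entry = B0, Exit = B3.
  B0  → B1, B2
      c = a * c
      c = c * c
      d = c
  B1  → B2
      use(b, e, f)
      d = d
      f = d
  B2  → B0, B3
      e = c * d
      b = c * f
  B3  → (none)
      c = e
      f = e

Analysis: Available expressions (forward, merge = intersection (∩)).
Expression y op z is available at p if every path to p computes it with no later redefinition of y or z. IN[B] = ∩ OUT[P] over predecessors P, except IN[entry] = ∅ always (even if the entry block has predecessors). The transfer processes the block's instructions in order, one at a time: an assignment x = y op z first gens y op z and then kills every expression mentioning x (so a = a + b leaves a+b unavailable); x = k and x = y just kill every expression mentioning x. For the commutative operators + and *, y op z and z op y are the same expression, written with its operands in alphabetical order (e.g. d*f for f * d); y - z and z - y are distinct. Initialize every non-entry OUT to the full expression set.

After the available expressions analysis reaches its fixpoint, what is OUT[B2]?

Fixpoint table:
  B0:   IN={}   OUT={}
  B1:   IN={}   OUT={}
  B2:   IN={}   OUT={c*d, c*f}
  B3:   IN={c*d, c*f}   OUT={}

Merge at B2: IN[B2] = OUT[B0] ∩ OUT[B1] = {}
Applying B2's transfer function to that IN value gives OUT[B2] (row B2 above).

Answer: {c*d, c*f}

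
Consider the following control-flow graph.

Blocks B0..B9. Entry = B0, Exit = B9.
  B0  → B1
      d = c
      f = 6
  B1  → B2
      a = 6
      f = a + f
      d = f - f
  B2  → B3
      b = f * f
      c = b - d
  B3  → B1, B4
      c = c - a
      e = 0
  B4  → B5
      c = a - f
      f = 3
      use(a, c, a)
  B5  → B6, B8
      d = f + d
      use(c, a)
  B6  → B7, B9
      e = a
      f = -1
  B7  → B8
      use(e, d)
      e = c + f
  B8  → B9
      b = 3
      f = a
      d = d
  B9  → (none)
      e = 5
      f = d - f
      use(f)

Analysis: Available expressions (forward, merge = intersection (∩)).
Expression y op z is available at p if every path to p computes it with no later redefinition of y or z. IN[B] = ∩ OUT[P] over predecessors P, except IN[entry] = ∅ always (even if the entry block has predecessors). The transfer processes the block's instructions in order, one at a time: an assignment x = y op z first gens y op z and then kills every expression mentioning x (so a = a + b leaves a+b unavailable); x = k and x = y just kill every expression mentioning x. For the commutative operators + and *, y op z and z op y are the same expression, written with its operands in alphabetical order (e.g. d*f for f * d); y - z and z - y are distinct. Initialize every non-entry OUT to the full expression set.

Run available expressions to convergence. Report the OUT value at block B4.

Answer: {b-d}

Working:
Converged values:
  B0: | IN={} | OUT={}
  B1: | IN={} | OUT={f-f}
  B2: | IN={f-f} | OUT={b-d, f*f, f-f}
  B3: | IN={b-d, f*f, f-f} | OUT={b-d, f*f, f-f}
  B4: | IN={b-d, f*f, f-f} | OUT={b-d}
  B5: | IN={b-d} | OUT={}
  B6: | IN={} | OUT={}
  B7: | IN={} | OUT={c+f}
  B8: | IN={} | OUT={}
  B9: | IN={} | OUT={}

Merge at B4: IN[B4] = OUT[B3] = {b-d, f*f, f-f}
Applying B4's transfer function to that IN value gives OUT[B4] (row B4 above).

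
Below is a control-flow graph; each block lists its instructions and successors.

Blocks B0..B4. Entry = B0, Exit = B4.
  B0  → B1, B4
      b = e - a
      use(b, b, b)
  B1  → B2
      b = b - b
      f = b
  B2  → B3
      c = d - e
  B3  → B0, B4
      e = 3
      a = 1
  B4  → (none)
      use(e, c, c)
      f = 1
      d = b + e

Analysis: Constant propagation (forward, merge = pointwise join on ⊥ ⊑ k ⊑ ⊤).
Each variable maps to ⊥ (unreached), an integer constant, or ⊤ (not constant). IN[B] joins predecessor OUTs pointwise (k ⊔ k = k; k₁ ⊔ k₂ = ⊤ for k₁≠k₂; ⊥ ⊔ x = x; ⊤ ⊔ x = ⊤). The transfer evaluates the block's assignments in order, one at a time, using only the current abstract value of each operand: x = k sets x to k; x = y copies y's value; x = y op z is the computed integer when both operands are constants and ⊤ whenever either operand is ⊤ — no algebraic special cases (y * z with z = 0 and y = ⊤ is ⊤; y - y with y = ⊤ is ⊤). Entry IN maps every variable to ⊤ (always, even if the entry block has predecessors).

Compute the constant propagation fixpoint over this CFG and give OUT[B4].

Answer: {a: ⊤, b: ⊤, c: ⊤, d: ⊤, e: ⊤, f: 1}

Trace:
Fixpoint table:
  B0:  IN=(all ⊤)  OUT=(all ⊤)
  B1:  IN=(all ⊤)  OUT=(all ⊤)
  B2:  IN=(all ⊤)  OUT=(all ⊤)
  B3:  IN=(all ⊤)  OUT={a:1, e:3; rest ⊤}
  B4:  IN=(all ⊤)  OUT={f:1; rest ⊤}

Merge at B4: IN[B4] = OUT[B0] ⊔ OUT[B3] = {a: ⊤, b: ⊤, c: ⊤, d: ⊤, e: ⊤, f: ⊤}
Applying B4's transfer function to that IN value gives OUT[B4] (row B4 above).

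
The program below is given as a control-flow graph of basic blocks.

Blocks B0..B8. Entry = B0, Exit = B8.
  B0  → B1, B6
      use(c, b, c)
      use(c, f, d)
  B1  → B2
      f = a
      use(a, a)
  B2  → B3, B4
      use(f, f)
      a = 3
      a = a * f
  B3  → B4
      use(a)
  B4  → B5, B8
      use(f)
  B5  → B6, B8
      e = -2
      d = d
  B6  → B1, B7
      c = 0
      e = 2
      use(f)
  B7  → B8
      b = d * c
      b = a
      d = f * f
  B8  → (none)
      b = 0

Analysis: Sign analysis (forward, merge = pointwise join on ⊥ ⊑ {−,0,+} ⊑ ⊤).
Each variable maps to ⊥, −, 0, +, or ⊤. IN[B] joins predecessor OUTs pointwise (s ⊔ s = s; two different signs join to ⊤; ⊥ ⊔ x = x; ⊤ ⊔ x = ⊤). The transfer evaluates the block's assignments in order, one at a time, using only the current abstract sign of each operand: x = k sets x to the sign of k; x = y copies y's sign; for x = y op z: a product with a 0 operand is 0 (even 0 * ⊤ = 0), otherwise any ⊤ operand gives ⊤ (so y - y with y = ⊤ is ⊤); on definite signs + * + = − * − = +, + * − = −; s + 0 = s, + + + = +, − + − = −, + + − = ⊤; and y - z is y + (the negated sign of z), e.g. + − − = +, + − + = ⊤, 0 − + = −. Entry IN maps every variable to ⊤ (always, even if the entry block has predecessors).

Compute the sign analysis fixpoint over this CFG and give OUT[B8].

Fixpoint table:
  B0:   IN=(all ⊤)   OUT=(all ⊤)
  B1:   IN=(all ⊤)   OUT=(all ⊤)
  B2:   IN=(all ⊤)   OUT=(all ⊤)
  B3:   IN=(all ⊤)   OUT=(all ⊤)
  B4:   IN=(all ⊤)   OUT=(all ⊤)
  B5:   IN=(all ⊤)   OUT={e:-; rest ⊤}
  B6:   IN=(all ⊤)   OUT={c:0, e:+; rest ⊤}
  B7:   IN={c:0, e:+; rest ⊤}   OUT={c:0, e:+; rest ⊤}
  B8:   IN=(all ⊤)   OUT={b:0; rest ⊤}

Merge at B8: IN[B8] = OUT[B4] ⊔ OUT[B5] ⊔ OUT[B7] = {a: ⊤, b: ⊤, c: ⊤, d: ⊤, e: ⊤, f: ⊤}
Applying B8's transfer function to that IN value gives OUT[B8] (row B8 above).

Answer: {a: ⊤, b: 0, c: ⊤, d: ⊤, e: ⊤, f: ⊤}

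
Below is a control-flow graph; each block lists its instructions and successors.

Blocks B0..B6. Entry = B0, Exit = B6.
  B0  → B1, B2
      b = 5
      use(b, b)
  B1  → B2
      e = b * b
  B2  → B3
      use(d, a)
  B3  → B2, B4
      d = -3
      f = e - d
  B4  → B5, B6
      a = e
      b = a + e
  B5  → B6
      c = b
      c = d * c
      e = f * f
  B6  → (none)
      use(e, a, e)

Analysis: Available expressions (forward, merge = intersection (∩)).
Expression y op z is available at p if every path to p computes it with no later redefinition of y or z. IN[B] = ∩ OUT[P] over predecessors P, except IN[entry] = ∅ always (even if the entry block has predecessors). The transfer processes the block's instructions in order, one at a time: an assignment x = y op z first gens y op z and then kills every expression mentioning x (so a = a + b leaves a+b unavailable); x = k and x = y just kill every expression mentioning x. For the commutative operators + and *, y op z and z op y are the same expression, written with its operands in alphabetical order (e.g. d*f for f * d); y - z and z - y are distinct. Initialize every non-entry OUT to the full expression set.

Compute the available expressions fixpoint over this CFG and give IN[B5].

Fixpoint table:
  B0:  IN={}  OUT={}
  B1:  IN={}  OUT={b*b}
  B2:  IN={}  OUT={}
  B3:  IN={}  OUT={e-d}
  B4:  IN={e-d}  OUT={a+e, e-d}
  B5:  IN={a+e, e-d}  OUT={f*f}
  B6:  IN={}  OUT={}

Merge at B5: IN[B5] = OUT[B4] = {a+e, e-d}

Answer: {a+e, e-d}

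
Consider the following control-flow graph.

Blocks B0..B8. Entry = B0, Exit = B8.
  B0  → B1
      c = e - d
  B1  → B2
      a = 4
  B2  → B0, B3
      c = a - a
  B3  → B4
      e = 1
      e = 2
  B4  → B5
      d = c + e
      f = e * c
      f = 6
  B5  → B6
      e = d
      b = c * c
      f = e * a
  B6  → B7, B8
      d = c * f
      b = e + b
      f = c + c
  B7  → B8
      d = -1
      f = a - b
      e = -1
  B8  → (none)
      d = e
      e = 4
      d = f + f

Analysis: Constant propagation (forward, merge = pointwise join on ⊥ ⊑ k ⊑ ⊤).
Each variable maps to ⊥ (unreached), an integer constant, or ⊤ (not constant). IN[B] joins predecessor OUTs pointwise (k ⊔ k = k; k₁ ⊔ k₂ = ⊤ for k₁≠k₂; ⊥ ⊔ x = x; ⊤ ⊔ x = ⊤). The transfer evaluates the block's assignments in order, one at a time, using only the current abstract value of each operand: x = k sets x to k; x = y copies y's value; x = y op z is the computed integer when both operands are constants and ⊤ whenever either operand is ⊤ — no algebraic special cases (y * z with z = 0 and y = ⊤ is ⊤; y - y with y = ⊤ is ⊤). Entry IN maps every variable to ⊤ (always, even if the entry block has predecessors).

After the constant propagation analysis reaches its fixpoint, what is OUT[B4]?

Fixpoint table:
  B0:   IN=(all ⊤)   OUT=(all ⊤)
  B1:   IN=(all ⊤)   OUT={a:4; rest ⊤}
  B2:   IN={a:4; rest ⊤}   OUT={a:4, c:0; rest ⊤}
  B3:   IN={a:4, c:0; rest ⊤}   OUT={a:4, c:0, e:2; rest ⊤}
  B4:   IN={a:4, c:0, e:2; rest ⊤}   OUT={a:4, c:0, d:2, e:2, f:6; rest ⊤}
  B5:   IN={a:4, c:0, d:2, e:2, f:6; rest ⊤}   OUT={a:4, b:0, c:0, d:2, e:2, f:8; rest ⊤}
  B6:   IN={a:4, b:0, c:0, d:2, e:2, f:8; rest ⊤}   OUT={a:4, b:2, c:0, d:0, e:2, f:0; rest ⊤}
  B7:   IN={a:4, b:2, c:0, d:0, e:2, f:0; rest ⊤}   OUT={a:4, b:2, c:0, d:-1, e:-1, f:2; rest ⊤}
  B8:   IN={a:4, b:2, c:0; rest ⊤}   OUT={a:4, b:2, c:0, e:4; rest ⊤}

Merge at B4: IN[B4] = OUT[B3] = {a: 4, b: ⊤, c: 0, d: ⊤, e: 2, f: ⊤}
Applying B4's transfer function to that IN value gives OUT[B4] (row B4 above).

Answer: {a: 4, b: ⊤, c: 0, d: 2, e: 2, f: 6}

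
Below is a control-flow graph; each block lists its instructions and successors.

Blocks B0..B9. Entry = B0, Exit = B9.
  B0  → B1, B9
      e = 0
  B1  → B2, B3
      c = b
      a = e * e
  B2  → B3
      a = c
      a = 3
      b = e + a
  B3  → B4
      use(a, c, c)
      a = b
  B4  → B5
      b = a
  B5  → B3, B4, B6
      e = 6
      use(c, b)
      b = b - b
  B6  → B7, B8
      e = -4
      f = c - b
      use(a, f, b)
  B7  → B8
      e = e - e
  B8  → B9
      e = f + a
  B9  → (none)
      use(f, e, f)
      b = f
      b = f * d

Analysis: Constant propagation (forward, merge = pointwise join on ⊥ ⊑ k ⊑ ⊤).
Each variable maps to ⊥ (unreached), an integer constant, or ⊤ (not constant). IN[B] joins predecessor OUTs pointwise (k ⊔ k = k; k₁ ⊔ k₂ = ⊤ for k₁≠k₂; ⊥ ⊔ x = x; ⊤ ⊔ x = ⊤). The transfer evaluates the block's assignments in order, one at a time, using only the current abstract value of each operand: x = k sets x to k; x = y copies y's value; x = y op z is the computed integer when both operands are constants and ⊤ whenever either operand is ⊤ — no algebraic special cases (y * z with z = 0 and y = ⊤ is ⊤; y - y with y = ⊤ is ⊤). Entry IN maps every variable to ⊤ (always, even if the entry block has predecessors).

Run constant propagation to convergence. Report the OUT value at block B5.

Answer: {a: ⊤, b: ⊤, c: ⊤, d: ⊤, e: 6, f: ⊤}

Working:
Converged values:
  B0: | IN=(all ⊤) | OUT={e:0; rest ⊤}
  B1: | IN={e:0; rest ⊤} | OUT={a:0, e:0; rest ⊤}
  B2: | IN={a:0, e:0; rest ⊤} | OUT={a:3, b:3, e:0; rest ⊤}
  B3: | IN=(all ⊤) | OUT=(all ⊤)
  B4: | IN=(all ⊤) | OUT=(all ⊤)
  B5: | IN=(all ⊤) | OUT={e:6; rest ⊤}
  B6: | IN={e:6; rest ⊤} | OUT={e:-4; rest ⊤}
  B7: | IN={e:-4; rest ⊤} | OUT={e:0; rest ⊤}
  B8: | IN=(all ⊤) | OUT=(all ⊤)
  B9: | IN=(all ⊤) | OUT=(all ⊤)

Merge at B5: IN[B5] = OUT[B4] = {a: ⊤, b: ⊤, c: ⊤, d: ⊤, e: ⊤, f: ⊤}
Applying B5's transfer function to that IN value gives OUT[B5] (row B5 above).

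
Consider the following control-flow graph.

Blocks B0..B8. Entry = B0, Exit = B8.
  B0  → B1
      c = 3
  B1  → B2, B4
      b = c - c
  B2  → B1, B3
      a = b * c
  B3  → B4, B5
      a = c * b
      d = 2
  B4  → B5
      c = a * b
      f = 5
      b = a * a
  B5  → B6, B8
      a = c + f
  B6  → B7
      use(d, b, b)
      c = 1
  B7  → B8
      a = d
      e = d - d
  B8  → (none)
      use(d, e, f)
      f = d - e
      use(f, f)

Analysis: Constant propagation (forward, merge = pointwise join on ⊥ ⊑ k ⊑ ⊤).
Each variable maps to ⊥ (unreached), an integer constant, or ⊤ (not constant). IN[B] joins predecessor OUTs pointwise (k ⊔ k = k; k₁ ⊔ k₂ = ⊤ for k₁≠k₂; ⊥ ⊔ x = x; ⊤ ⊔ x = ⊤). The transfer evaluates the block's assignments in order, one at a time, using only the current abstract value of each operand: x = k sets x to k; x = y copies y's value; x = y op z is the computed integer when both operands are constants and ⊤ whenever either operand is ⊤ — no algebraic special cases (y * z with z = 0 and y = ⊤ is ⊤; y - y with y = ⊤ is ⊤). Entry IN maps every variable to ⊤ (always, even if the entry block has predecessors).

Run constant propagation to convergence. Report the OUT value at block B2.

Answer: {a: 0, b: 0, c: 3, d: ⊤, e: ⊤, f: ⊤}

Derivation:
Converged values:
  B0:  IN=(all ⊤)  OUT={c:3; rest ⊤}
  B1:  IN={c:3; rest ⊤}  OUT={b:0, c:3; rest ⊤}
  B2:  IN={b:0, c:3; rest ⊤}  OUT={a:0, b:0, c:3; rest ⊤}
  B3:  IN={a:0, b:0, c:3; rest ⊤}  OUT={a:0, b:0, c:3, d:2; rest ⊤}
  B4:  IN={b:0, c:3; rest ⊤}  OUT={f:5; rest ⊤}
  B5:  IN=(all ⊤)  OUT=(all ⊤)
  B6:  IN=(all ⊤)  OUT={c:1; rest ⊤}
  B7:  IN={c:1; rest ⊤}  OUT={c:1; rest ⊤}
  B8:  IN=(all ⊤)  OUT=(all ⊤)

Merge at B2: IN[B2] = OUT[B1] = {a: ⊤, b: 0, c: 3, d: ⊤, e: ⊤, f: ⊤}
Applying B2's transfer function to that IN value gives OUT[B2] (row B2 above).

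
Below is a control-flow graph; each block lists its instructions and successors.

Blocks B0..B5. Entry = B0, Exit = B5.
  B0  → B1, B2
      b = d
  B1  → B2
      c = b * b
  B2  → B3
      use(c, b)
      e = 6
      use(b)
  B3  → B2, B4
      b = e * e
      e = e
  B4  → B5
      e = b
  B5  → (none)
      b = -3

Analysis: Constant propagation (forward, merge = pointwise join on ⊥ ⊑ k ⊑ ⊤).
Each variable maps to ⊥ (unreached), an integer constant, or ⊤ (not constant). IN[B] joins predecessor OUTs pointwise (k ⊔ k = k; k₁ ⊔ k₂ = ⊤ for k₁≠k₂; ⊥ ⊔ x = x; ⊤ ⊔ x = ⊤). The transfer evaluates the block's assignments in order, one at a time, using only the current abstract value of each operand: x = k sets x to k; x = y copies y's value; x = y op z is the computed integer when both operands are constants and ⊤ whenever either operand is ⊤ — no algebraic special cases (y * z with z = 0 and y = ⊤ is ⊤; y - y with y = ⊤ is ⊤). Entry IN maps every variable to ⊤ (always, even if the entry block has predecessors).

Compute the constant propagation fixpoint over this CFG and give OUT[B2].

Answer: {a: ⊤, b: ⊤, c: ⊤, d: ⊤, e: 6, f: ⊤}

Derivation:
Fixpoint table:
  B0:   IN=(all ⊤)   OUT=(all ⊤)
  B1:   IN=(all ⊤)   OUT=(all ⊤)
  B2:   IN=(all ⊤)   OUT={e:6; rest ⊤}
  B3:   IN={e:6; rest ⊤}   OUT={b:36, e:6; rest ⊤}
  B4:   IN={b:36, e:6; rest ⊤}   OUT={b:36, e:36; rest ⊤}
  B5:   IN={b:36, e:36; rest ⊤}   OUT={b:-3, e:36; rest ⊤}

Merge at B2: IN[B2] = OUT[B0] ⊔ OUT[B1] ⊔ OUT[B3] = {a: ⊤, b: ⊤, c: ⊤, d: ⊤, e: ⊤, f: ⊤}
Applying B2's transfer function to that IN value gives OUT[B2] (row B2 above).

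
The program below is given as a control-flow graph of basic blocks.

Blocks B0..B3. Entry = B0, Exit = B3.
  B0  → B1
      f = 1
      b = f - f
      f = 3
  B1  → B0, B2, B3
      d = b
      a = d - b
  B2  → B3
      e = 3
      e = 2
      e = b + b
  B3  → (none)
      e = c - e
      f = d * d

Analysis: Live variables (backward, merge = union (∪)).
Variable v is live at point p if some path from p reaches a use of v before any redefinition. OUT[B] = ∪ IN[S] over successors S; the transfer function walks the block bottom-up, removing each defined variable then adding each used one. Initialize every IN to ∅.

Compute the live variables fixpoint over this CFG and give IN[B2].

Answer: {b, c, d}

Trace:
Converged values:
  B0: | IN={c, e} | OUT={b, c, e}
  B1: | IN={b, c, e} | OUT={b, c, d, e}
  B2: | IN={b, c, d} | OUT={c, d, e}
  B3: | IN={c, d, e} | OUT={}

Merge at B2: OUT[B2] = IN[B3] = {c, d, e}
Applying B2's transfer function to that OUT value gives IN[B2] (row B2 above).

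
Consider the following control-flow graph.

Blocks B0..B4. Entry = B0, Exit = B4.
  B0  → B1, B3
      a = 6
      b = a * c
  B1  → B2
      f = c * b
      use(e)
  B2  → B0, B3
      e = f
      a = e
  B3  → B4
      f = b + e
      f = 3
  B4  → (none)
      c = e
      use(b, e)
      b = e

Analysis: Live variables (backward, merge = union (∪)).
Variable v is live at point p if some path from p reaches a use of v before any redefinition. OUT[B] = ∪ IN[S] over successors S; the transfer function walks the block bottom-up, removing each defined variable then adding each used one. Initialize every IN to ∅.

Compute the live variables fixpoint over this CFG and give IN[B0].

Per-block solution:
  B0:   IN={c, e}   OUT={b, c, e}
  B1:   IN={b, c, e}   OUT={b, c, f}
  B2:   IN={b, c, f}   OUT={b, c, e}
  B3:   IN={b, e}   OUT={b, e}
  B4:   IN={b, e}   OUT={}

Merge at B0: OUT[B0] = IN[B1] ⊔ IN[B3] = {b, c, e}
Applying B0's transfer function to that OUT value gives IN[B0] (row B0 above).

Answer: {c, e}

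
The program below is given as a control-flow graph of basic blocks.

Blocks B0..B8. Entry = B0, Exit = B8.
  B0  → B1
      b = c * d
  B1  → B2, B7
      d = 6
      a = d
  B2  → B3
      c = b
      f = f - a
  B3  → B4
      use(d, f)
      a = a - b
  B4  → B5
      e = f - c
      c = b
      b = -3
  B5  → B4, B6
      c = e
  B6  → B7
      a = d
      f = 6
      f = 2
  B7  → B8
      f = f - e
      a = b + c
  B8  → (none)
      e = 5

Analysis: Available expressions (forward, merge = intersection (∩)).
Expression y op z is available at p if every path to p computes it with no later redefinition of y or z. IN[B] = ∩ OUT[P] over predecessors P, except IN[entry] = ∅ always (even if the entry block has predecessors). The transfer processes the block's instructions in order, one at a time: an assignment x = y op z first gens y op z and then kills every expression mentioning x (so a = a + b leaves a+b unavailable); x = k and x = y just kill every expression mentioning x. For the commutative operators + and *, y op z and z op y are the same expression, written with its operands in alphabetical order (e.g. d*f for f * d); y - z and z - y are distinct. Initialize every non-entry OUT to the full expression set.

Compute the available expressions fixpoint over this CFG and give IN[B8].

Fixpoint table:
  B0:  IN={}  OUT={c*d}
  B1:  IN={c*d}  OUT={}
  B2:  IN={}  OUT={}
  B3:  IN={}  OUT={}
  B4:  IN={}  OUT={}
  B5:  IN={}  OUT={}
  B6:  IN={}  OUT={}
  B7:  IN={}  OUT={b+c}
  B8:  IN={b+c}  OUT={b+c}

Merge at B8: IN[B8] = OUT[B7] = {b+c}

Answer: {b+c}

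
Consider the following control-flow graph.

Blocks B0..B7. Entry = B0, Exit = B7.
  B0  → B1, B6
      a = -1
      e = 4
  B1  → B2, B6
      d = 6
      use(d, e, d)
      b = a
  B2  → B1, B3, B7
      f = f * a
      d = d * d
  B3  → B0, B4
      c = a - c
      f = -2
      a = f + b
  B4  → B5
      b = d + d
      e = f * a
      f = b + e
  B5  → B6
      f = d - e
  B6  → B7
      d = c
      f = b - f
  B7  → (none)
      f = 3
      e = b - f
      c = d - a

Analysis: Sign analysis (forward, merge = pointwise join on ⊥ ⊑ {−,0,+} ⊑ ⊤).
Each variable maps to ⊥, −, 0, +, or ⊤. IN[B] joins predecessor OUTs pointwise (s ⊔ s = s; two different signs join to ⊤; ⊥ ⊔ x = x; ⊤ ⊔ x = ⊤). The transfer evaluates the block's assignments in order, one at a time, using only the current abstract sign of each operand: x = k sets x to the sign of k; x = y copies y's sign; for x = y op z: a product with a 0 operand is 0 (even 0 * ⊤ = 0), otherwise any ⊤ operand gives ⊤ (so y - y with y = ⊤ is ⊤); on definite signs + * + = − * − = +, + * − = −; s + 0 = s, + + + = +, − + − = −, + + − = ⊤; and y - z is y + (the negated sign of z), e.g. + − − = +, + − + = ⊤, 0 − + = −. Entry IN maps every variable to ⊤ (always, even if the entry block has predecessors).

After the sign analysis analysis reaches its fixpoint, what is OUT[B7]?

Answer: {a: -, b: ⊤, c: ⊤, d: ⊤, e: ⊤, f: +}

Working:
Converged values:
  B0:  IN=(all ⊤)  OUT={a:-, e:+; rest ⊤}
  B1:  IN={a:-, e:+; rest ⊤}  OUT={a:-, b:-, d:+, e:+; rest ⊤}
  B2:  IN={a:-, b:-, d:+, e:+; rest ⊤}  OUT={a:-, b:-, d:+, e:+; rest ⊤}
  B3:  IN={a:-, b:-, d:+, e:+; rest ⊤}  OUT={a:-, b:-, d:+, e:+, f:-; rest ⊤}
  B4:  IN={a:-, b:-, d:+, e:+, f:-; rest ⊤}  OUT={a:-, b:+, d:+, e:+, f:+; rest ⊤}
  B5:  IN={a:-, b:+, d:+, e:+, f:+; rest ⊤}  OUT={a:-, b:+, d:+, e:+; rest ⊤}
  B6:  IN={a:-, e:+; rest ⊤}  OUT={a:-, e:+; rest ⊤}
  B7:  IN={a:-, e:+; rest ⊤}  OUT={a:-, f:+; rest ⊤}

Merge at B7: IN[B7] = OUT[B2] ⊔ OUT[B6] = {a: -, b: ⊤, c: ⊤, d: ⊤, e: +, f: ⊤}
Applying B7's transfer function to that IN value gives OUT[B7] (row B7 above).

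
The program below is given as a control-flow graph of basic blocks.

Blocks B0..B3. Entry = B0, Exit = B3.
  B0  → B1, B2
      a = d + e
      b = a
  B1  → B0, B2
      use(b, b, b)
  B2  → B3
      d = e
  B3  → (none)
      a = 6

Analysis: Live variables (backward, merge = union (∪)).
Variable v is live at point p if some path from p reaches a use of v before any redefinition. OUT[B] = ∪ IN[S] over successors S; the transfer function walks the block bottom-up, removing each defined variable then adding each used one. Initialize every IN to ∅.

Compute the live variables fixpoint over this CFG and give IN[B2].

Converged values:
  B0:  IN={d, e}  OUT={b, d, e}
  B1:  IN={b, d, e}  OUT={d, e}
  B2:  IN={e}  OUT={}
  B3:  IN={}  OUT={}

Merge at B2: OUT[B2] = IN[B3] = {}
Applying B2's transfer function to that OUT value gives IN[B2] (row B2 above).

Answer: {e}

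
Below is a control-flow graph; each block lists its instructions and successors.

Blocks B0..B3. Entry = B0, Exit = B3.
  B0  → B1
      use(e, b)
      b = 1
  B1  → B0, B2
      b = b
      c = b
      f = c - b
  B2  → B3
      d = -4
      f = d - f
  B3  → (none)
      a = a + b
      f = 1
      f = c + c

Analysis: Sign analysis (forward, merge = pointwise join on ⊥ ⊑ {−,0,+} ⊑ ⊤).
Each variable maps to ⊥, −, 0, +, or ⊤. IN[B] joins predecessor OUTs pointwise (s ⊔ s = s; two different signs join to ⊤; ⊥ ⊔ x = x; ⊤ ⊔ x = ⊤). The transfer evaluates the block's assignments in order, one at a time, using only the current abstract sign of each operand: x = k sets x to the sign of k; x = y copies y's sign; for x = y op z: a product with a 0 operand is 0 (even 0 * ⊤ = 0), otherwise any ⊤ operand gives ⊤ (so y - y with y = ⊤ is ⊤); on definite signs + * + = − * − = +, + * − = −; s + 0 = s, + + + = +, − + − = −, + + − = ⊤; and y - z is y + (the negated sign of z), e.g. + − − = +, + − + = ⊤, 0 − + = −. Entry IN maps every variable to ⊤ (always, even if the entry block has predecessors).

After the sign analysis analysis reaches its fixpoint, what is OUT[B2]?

Answer: {a: ⊤, b: +, c: +, d: -, e: ⊤, f: ⊤}

Derivation:
Per-block solution:
  B0:  IN=(all ⊤)  OUT={b:+; rest ⊤}
  B1:  IN={b:+; rest ⊤}  OUT={b:+, c:+; rest ⊤}
  B2:  IN={b:+, c:+; rest ⊤}  OUT={b:+, c:+, d:-; rest ⊤}
  B3:  IN={b:+, c:+, d:-; rest ⊤}  OUT={b:+, c:+, d:-, f:+; rest ⊤}

Merge at B2: IN[B2] = OUT[B1] = {a: ⊤, b: +, c: +, d: ⊤, e: ⊤, f: ⊤}
Applying B2's transfer function to that IN value gives OUT[B2] (row B2 above).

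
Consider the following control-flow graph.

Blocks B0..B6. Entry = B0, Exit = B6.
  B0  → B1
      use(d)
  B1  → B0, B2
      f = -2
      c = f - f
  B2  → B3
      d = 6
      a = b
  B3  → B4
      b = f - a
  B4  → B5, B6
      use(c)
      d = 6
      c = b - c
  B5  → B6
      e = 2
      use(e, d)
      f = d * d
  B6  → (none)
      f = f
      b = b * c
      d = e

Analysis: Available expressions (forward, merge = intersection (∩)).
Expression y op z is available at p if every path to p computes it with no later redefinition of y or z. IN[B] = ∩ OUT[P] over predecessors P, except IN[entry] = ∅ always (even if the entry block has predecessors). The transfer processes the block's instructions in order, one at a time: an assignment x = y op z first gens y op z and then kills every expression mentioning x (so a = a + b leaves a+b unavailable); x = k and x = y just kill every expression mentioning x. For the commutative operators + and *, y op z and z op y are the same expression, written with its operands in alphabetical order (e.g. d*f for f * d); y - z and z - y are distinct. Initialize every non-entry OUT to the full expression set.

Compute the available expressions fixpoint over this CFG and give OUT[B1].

Answer: {f-f}

Trace:
Fixpoint table:
  B0: | IN={} | OUT={}
  B1: | IN={} | OUT={f-f}
  B2: | IN={f-f} | OUT={f-f}
  B3: | IN={f-f} | OUT={f-a, f-f}
  B4: | IN={f-a, f-f} | OUT={f-a, f-f}
  B5: | IN={f-a, f-f} | OUT={d*d}
  B6: | IN={} | OUT={}

Merge at B1: IN[B1] = OUT[B0] = {}
Applying B1's transfer function to that IN value gives OUT[B1] (row B1 above).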